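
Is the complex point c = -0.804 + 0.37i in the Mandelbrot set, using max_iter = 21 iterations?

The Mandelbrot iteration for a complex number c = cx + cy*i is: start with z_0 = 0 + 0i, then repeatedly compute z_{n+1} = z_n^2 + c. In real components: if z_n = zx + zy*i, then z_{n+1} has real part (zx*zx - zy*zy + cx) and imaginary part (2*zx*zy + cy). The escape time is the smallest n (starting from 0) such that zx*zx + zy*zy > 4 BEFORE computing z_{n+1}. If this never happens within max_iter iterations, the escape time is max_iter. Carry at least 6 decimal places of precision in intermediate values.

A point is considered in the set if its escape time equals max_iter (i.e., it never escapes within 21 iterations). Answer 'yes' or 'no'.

Answer: no

Derivation:
z_0 = 0 + 0i, c = -0.8040 + 0.3700i
Iter 1: z = -0.8040 + 0.3700i, |z|^2 = 0.7833
Iter 2: z = -0.2945 + -0.2250i, |z|^2 = 0.1373
Iter 3: z = -0.7679 + 0.5025i, |z|^2 = 0.8421
Iter 4: z = -0.4669 + -0.4017i, |z|^2 = 0.3793
Iter 5: z = -0.7474 + 0.7451i, |z|^2 = 1.1138
Iter 6: z = -0.8005 + -0.7438i, |z|^2 = 1.1940
Iter 7: z = -0.7164 + 1.5608i, |z|^2 = 2.9494
Iter 8: z = -2.7269 + -1.8664i, |z|^2 = 10.9193
Escaped at iteration 8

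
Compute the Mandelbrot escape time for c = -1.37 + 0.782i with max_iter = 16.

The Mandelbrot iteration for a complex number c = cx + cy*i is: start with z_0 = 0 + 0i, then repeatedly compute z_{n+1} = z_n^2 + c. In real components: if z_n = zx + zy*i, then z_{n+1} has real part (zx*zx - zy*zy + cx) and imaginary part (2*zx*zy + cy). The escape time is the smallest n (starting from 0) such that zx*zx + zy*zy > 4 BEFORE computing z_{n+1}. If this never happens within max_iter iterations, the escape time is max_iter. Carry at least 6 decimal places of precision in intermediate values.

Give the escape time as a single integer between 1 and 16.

z_0 = 0 + 0i, c = -1.3700 + 0.7820i
Iter 1: z = -1.3700 + 0.7820i, |z|^2 = 2.4884
Iter 2: z = -0.1046 + -1.3607i, |z|^2 = 1.8624
Iter 3: z = -3.2105 + 1.0667i, |z|^2 = 11.4452
Escaped at iteration 3

Answer: 3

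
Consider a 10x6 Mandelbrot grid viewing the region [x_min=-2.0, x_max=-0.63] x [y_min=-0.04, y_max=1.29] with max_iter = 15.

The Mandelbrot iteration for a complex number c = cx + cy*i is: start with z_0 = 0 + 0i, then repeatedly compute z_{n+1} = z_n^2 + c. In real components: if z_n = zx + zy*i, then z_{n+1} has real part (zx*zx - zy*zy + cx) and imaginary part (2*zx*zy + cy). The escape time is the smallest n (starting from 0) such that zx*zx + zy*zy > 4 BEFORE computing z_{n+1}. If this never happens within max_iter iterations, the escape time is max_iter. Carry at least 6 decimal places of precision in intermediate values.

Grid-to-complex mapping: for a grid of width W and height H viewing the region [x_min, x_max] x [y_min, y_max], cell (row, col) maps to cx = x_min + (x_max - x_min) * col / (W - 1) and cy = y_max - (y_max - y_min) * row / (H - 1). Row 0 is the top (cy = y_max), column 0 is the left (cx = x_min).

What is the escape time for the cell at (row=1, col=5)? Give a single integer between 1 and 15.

Answer: 3

Derivation:
z_0 = 0 + 0i, c = -1.2389 + 1.0240i
Iter 1: z = -1.2389 + 1.0240i, |z|^2 = 2.5834
Iter 2: z = -0.7526 + -1.5132i, |z|^2 = 2.8563
Iter 3: z = -2.9624 + 3.3018i, |z|^2 = 19.6774
Escaped at iteration 3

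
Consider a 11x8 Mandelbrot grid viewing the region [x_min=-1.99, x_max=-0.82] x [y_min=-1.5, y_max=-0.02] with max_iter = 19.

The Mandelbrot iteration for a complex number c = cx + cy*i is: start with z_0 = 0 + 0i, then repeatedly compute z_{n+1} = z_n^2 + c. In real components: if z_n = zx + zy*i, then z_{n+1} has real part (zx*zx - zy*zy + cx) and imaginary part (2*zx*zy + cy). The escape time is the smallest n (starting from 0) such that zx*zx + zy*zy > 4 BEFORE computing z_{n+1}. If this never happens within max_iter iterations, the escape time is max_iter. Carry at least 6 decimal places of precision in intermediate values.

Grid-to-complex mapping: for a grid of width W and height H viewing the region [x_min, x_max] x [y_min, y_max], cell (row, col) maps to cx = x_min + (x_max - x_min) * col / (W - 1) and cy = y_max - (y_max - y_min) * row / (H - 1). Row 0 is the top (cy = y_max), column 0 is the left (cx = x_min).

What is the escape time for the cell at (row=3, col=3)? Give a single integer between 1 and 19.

z_0 = 0 + 0i, c = -1.6390 + -0.6543i
Iter 1: z = -1.6390 + -0.6543i, |z|^2 = 3.1144
Iter 2: z = 0.6192 + 1.4905i, |z|^2 = 2.6049
Iter 3: z = -3.4770 + 1.1916i, |z|^2 = 13.5097
Escaped at iteration 3

Answer: 3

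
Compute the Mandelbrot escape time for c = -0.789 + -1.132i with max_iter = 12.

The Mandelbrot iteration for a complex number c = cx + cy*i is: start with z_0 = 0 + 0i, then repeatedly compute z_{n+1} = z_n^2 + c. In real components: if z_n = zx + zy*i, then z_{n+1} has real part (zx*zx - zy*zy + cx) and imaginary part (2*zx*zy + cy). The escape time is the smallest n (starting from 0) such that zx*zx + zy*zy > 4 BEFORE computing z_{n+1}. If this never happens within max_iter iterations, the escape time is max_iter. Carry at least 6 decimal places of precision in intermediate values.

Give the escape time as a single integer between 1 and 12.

z_0 = 0 + 0i, c = -0.7890 + -1.1320i
Iter 1: z = -0.7890 + -1.1320i, |z|^2 = 1.9039
Iter 2: z = -1.4479 + 0.6543i, |z|^2 = 2.5245
Iter 3: z = 0.8793 + -3.0267i, |z|^2 = 9.9342
Escaped at iteration 3

Answer: 3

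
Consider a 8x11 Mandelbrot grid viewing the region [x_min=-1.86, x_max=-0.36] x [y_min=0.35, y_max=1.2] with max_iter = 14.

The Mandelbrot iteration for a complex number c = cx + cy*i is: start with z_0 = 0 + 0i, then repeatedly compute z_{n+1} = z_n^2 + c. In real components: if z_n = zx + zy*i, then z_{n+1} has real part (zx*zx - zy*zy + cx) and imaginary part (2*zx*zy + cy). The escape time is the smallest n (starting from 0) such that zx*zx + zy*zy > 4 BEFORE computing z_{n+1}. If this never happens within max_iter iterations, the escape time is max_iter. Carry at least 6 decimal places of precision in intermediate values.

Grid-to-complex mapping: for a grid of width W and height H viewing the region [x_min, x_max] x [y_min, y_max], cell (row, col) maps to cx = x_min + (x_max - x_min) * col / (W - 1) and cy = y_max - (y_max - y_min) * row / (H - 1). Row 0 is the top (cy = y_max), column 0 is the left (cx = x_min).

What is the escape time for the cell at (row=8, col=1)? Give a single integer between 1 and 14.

z_0 = 0 + 0i, c = -1.6457 + 0.5200i
Iter 1: z = -1.6457 + 0.5200i, |z|^2 = 2.9788
Iter 2: z = 0.7923 + -1.1915i, |z|^2 = 2.0475
Iter 3: z = -2.4378 + -1.3680i, |z|^2 = 7.8144
Escaped at iteration 3

Answer: 3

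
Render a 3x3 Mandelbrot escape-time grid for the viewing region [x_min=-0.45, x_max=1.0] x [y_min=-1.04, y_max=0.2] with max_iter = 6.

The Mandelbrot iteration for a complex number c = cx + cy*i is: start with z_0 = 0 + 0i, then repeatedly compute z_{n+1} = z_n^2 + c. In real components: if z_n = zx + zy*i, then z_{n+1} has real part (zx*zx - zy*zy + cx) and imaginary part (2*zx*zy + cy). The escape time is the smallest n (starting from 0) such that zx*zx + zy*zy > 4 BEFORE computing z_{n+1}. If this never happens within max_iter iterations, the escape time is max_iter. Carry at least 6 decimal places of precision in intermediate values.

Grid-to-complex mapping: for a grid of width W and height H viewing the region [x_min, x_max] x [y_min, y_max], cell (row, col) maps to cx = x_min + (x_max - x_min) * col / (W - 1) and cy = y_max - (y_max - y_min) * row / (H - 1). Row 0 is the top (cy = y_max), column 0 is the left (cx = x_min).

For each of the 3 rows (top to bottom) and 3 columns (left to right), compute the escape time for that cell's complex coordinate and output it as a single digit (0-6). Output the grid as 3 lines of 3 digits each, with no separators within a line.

(row=0, col=0): c = -0.4500 + 0.2000i → escape time 6
(row=0, col=1): c = 0.2750 + 0.2000i → escape time 6
(row=0, col=2): c = 1.0000 + 0.2000i → escape time 2
(row=1, col=0): c = -0.4500 + -0.4200i → escape time 6
(row=1, col=1): c = 0.2750 + -0.4200i → escape time 6
(row=1, col=2): c = 1.0000 + -0.4200i → escape time 2
(row=2, col=0): c = -0.4500 + -1.0400i → escape time 4
(row=2, col=1): c = 0.2750 + -1.0400i → escape time 3
(row=2, col=2): c = 1.0000 + -1.0400i → escape time 2

Answer: 662
662
432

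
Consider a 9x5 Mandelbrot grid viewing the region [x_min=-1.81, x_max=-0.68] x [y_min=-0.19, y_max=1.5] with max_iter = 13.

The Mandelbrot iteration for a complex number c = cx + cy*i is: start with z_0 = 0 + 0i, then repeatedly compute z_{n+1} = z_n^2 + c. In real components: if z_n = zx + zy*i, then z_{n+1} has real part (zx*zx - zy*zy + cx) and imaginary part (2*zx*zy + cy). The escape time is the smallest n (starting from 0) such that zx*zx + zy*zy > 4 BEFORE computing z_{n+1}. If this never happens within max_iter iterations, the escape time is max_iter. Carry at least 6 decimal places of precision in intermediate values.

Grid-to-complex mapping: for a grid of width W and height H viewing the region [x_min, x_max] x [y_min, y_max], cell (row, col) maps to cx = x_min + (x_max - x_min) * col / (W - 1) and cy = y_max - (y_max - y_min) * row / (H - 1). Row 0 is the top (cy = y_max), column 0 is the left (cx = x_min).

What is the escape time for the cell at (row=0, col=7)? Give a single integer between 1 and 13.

Answer: 2

Derivation:
z_0 = 0 + 0i, c = -0.8213 + 1.5000i
Iter 1: z = -0.8213 + 1.5000i, |z|^2 = 2.9245
Iter 2: z = -2.3968 + -0.9638i, |z|^2 = 6.6735
Escaped at iteration 2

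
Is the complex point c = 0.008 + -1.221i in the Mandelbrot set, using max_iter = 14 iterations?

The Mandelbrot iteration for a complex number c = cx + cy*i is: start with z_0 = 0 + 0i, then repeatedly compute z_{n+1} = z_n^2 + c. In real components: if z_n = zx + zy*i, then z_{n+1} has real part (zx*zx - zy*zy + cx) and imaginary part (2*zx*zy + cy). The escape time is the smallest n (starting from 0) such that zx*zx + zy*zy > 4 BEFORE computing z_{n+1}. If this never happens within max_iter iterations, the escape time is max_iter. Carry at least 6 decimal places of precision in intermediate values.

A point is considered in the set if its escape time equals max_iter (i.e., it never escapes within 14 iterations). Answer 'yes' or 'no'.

z_0 = 0 + 0i, c = 0.0080 + -1.2210i
Iter 1: z = 0.0080 + -1.2210i, |z|^2 = 1.4909
Iter 2: z = -1.4828 + -1.2405i, |z|^2 = 3.7376
Iter 3: z = 0.6677 + 2.4579i, |z|^2 = 6.4870
Escaped at iteration 3

Answer: no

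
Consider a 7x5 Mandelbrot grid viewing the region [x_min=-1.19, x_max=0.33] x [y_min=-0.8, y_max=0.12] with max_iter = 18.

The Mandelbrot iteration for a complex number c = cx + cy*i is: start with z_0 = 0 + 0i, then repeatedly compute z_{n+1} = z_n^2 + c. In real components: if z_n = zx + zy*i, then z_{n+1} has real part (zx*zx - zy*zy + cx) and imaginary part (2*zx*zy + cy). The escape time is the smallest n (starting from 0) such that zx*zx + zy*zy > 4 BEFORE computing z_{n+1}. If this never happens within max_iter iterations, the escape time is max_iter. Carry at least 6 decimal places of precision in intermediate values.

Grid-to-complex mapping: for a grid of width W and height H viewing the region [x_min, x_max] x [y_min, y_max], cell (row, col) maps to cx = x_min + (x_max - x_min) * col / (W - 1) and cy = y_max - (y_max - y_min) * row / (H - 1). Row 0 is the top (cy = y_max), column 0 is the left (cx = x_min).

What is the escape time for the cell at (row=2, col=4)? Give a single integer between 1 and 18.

Answer: 18

Derivation:
z_0 = 0 + 0i, c = -0.1767 + -0.3400i
Iter 1: z = -0.1767 + -0.3400i, |z|^2 = 0.1468
Iter 2: z = -0.2611 + -0.2199i, |z|^2 = 0.1165
Iter 3: z = -0.1569 + -0.2252i, |z|^2 = 0.0753
Iter 4: z = -0.2028 + -0.2693i, |z|^2 = 0.1137
Iter 5: z = -0.2081 + -0.2308i, |z|^2 = 0.0966
Iter 6: z = -0.1866 + -0.2440i, |z|^2 = 0.0943
Iter 7: z = -0.2014 + -0.2489i, |z|^2 = 0.1025
Iter 8: z = -0.1981 + -0.2397i, |z|^2 = 0.0967
Iter 9: z = -0.1949 + -0.2450i, |z|^2 = 0.0980
Iter 10: z = -0.1987 + -0.2445i, |z|^2 = 0.0993
Iter 11: z = -0.1970 + -0.2428i, |z|^2 = 0.0978
Iter 12: z = -0.1968 + -0.2443i, |z|^2 = 0.0985
Iter 13: z = -0.1976 + -0.2438i, |z|^2 = 0.0985
Iter 14: z = -0.1971 + -0.2436i, |z|^2 = 0.0982
Iter 15: z = -0.1972 + -0.2440i, |z|^2 = 0.0984
Iter 16: z = -0.1973 + -0.2438i, |z|^2 = 0.0984
Iter 17: z = -0.1972 + -0.2438i, |z|^2 = 0.0983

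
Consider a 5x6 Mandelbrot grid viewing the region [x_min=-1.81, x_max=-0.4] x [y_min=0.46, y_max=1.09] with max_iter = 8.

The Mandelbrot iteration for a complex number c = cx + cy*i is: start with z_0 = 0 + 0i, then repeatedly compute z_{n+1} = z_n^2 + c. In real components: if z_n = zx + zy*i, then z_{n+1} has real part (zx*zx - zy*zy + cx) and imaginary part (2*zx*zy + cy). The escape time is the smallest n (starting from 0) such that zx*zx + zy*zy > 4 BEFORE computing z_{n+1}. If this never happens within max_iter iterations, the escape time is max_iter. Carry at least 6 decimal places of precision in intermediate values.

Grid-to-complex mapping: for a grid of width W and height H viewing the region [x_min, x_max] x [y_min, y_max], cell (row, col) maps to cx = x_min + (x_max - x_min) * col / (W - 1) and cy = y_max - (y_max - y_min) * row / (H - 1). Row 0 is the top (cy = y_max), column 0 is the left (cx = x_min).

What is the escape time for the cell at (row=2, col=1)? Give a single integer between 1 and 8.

z_0 = 0 + 0i, c = -1.4575 + 0.8380i
Iter 1: z = -1.4575 + 0.8380i, |z|^2 = 2.8266
Iter 2: z = -0.0354 + -1.6048i, |z|^2 = 2.5765
Iter 3: z = -4.0315 + 0.9517i, |z|^2 = 17.1590
Escaped at iteration 3

Answer: 3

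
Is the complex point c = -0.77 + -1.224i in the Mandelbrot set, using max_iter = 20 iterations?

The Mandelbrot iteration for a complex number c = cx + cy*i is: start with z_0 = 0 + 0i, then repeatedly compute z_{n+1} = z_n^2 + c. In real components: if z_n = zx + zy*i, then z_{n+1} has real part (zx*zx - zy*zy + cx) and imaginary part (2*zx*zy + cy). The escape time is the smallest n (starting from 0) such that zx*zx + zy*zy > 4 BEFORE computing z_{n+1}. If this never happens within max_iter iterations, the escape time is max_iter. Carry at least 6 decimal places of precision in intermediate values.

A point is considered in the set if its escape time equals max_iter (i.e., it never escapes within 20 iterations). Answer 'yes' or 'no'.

z_0 = 0 + 0i, c = -0.7700 + -1.2240i
Iter 1: z = -0.7700 + -1.2240i, |z|^2 = 2.0911
Iter 2: z = -1.6753 + 0.6610i, |z|^2 = 3.2434
Iter 3: z = 1.5997 + -3.4386i, |z|^2 = 14.3828
Escaped at iteration 3

Answer: no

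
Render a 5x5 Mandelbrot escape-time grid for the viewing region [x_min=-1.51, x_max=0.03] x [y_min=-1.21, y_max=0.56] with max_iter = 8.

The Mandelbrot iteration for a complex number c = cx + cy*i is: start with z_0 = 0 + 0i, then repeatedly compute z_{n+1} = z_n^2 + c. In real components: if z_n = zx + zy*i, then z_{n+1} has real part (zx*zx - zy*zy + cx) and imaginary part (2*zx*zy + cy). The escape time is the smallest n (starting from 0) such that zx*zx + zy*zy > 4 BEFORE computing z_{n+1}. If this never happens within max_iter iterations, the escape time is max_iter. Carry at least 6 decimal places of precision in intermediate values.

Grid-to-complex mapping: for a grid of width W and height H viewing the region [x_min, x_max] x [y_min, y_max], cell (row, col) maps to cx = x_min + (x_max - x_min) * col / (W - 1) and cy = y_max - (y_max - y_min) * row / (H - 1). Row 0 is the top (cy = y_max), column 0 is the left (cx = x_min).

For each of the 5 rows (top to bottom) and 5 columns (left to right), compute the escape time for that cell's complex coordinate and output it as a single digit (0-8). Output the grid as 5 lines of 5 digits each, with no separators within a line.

Answer: 34688
78888
48888
33478
22333

Derivation:
(row=0, col=0): c = -1.5100 + 0.5600i → escape time 3
(row=0, col=1): c = -1.1250 + 0.5600i → escape time 4
(row=0, col=2): c = -0.7400 + 0.5600i → escape time 6
(row=0, col=3): c = -0.3550 + 0.5600i → escape time 8
(row=0, col=4): c = 0.0300 + 0.5600i → escape time 8
(row=1, col=0): c = -1.5100 + 0.1175i → escape time 7
(row=1, col=1): c = -1.1250 + 0.1175i → escape time 8
(row=1, col=2): c = -0.7400 + 0.1175i → escape time 8
(row=1, col=3): c = -0.3550 + 0.1175i → escape time 8
(row=1, col=4): c = 0.0300 + 0.1175i → escape time 8
(row=2, col=0): c = -1.5100 + -0.3250i → escape time 4
(row=2, col=1): c = -1.1250 + -0.3250i → escape time 8
(row=2, col=2): c = -0.7400 + -0.3250i → escape time 8
(row=2, col=3): c = -0.3550 + -0.3250i → escape time 8
(row=2, col=4): c = 0.0300 + -0.3250i → escape time 8
(row=3, col=0): c = -1.5100 + -0.7675i → escape time 3
(row=3, col=1): c = -1.1250 + -0.7675i → escape time 3
(row=3, col=2): c = -0.7400 + -0.7675i → escape time 4
(row=3, col=3): c = -0.3550 + -0.7675i → escape time 7
(row=3, col=4): c = 0.0300 + -0.7675i → escape time 8
(row=4, col=0): c = -1.5100 + -1.2100i → escape time 2
(row=4, col=1): c = -1.1250 + -1.2100i → escape time 2
(row=4, col=2): c = -0.7400 + -1.2100i → escape time 3
(row=4, col=3): c = -0.3550 + -1.2100i → escape time 3
(row=4, col=4): c = 0.0300 + -1.2100i → escape time 3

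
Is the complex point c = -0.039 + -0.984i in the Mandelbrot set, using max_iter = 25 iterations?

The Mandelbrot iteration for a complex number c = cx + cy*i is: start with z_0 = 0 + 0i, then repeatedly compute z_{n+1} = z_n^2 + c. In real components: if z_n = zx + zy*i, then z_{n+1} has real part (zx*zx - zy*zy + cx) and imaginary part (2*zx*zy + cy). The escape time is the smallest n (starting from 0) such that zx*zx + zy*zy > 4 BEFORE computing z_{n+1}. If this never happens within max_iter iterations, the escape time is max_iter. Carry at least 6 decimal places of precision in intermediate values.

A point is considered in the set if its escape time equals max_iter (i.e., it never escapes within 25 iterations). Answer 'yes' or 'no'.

Answer: yes

Derivation:
z_0 = 0 + 0i, c = -0.0390 + -0.9840i
Iter 1: z = -0.0390 + -0.9840i, |z|^2 = 0.9698
Iter 2: z = -1.0057 + -0.9072i, |z|^2 = 1.8346
Iter 3: z = 0.1494 + 0.8409i, |z|^2 = 0.7294
Iter 4: z = -0.7238 + -0.7327i, |z|^2 = 1.0608
Iter 5: z = -0.0520 + 0.0767i, |z|^2 = 0.0086
Iter 6: z = -0.0422 + -0.9920i, |z|^2 = 0.9858
Iter 7: z = -1.0212 + -0.9003i, |z|^2 = 1.8535
Iter 8: z = 0.1934 + 0.8549i, |z|^2 = 0.7682
Iter 9: z = -0.7325 + -0.6534i, |z|^2 = 0.9634
Iter 10: z = 0.0706 + -0.0268i, |z|^2 = 0.0057
Iter 11: z = -0.0347 + -0.9878i, |z|^2 = 0.9769
Iter 12: z = -1.0135 + -0.9154i, |z|^2 = 1.8651
Iter 13: z = 0.1503 + 0.8715i, |z|^2 = 0.7821
Iter 14: z = -0.7759 + -0.7220i, |z|^2 = 1.1233
Iter 15: z = 0.0417 + 0.1364i, |z|^2 = 0.0204
Iter 16: z = -0.0559 + -0.9726i, |z|^2 = 0.9491
Iter 17: z = -0.9819 + -0.8753i, |z|^2 = 1.7303
Iter 18: z = 0.1590 + 0.7349i, |z|^2 = 0.5653
Iter 19: z = -0.5538 + -0.7504i, |z|^2 = 0.8697
Iter 20: z = -0.2953 + -0.1529i, |z|^2 = 0.1106
Iter 21: z = 0.0248 + -0.8937i, |z|^2 = 0.7993
Iter 22: z = -0.8370 + -1.0284i, |z|^2 = 1.7583
Iter 23: z = -0.3960 + 0.7377i, |z|^2 = 0.7009
Iter 24: z = -0.4263 + -1.5682i, |z|^2 = 2.6410
Did not escape in 25 iterations → in set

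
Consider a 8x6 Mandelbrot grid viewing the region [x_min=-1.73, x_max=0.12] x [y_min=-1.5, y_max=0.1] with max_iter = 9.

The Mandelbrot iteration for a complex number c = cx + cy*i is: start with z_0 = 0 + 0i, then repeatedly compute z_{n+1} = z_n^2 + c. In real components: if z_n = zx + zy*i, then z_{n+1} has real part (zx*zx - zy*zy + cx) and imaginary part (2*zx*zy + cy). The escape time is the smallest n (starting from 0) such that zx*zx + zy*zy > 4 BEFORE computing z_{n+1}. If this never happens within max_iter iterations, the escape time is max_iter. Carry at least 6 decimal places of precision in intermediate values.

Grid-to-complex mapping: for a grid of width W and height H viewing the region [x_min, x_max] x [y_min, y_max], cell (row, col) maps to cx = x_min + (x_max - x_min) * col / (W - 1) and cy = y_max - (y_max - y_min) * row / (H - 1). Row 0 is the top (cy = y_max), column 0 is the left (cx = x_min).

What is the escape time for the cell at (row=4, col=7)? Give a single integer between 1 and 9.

Answer: 3

Derivation:
z_0 = 0 + 0i, c = 0.1200 + -1.1800i
Iter 1: z = 0.1200 + -1.1800i, |z|^2 = 1.4068
Iter 2: z = -1.2580 + -1.4632i, |z|^2 = 3.7235
Iter 3: z = -0.4384 + 2.5014i, |z|^2 = 6.4492
Escaped at iteration 3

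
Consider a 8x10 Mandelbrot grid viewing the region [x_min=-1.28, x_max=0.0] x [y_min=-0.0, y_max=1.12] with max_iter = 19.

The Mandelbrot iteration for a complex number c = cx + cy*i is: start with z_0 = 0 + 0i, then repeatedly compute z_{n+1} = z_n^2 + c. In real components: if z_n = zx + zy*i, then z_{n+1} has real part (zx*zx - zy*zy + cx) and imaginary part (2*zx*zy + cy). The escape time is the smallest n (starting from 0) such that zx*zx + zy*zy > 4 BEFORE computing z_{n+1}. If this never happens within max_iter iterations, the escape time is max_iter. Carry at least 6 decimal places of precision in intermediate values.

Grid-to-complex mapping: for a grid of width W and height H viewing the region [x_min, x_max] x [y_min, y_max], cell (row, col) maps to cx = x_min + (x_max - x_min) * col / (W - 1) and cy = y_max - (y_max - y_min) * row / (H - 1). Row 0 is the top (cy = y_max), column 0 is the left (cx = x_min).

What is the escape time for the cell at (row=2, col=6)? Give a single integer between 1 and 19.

z_0 = 0 + 0i, c = -0.1829 + 0.8711i
Iter 1: z = -0.1829 + 0.8711i, |z|^2 = 0.7923
Iter 2: z = -0.9083 + 0.5525i, |z|^2 = 1.1302
Iter 3: z = 0.3368 + -0.1326i, |z|^2 = 0.1310
Iter 4: z = -0.0870 + 0.7818i, |z|^2 = 0.6188
Iter 5: z = -0.7865 + 0.7351i, |z|^2 = 1.1589
Iter 6: z = -0.1045 + -0.2852i, |z|^2 = 0.0922
Iter 7: z = -0.2532 + 0.9307i, |z|^2 = 0.9304
Iter 8: z = -0.9850 + 0.3997i, |z|^2 = 1.1300
Iter 9: z = 0.6276 + 0.0837i, |z|^2 = 0.4009
Iter 10: z = 0.2040 + 0.9762i, |z|^2 = 0.9945
Iter 11: z = -1.0942 + 1.2694i, |z|^2 = 2.8086
Iter 12: z = -0.5970 + -1.9067i, |z|^2 = 3.9921
Iter 13: z = -3.4621 + 3.1477i, |z|^2 = 21.8946
Escaped at iteration 13

Answer: 13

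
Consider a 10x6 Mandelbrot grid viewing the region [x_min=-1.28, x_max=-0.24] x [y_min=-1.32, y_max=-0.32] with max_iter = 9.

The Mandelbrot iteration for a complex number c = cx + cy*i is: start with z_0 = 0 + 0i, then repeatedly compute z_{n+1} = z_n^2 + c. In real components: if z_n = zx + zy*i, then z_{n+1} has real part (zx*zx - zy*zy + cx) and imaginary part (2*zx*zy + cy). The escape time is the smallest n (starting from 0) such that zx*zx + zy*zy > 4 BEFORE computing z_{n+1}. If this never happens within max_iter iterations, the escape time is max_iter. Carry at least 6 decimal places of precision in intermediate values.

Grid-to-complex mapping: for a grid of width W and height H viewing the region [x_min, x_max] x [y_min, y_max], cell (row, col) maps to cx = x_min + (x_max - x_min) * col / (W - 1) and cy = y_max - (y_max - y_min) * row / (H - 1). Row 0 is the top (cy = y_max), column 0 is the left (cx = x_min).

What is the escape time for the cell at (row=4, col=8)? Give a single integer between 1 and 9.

z_0 = 0 + 0i, c = -0.3556 + -1.1200i
Iter 1: z = -0.3556 + -1.1200i, |z|^2 = 1.3808
Iter 2: z = -1.4835 + -0.3236i, |z|^2 = 2.3056
Iter 3: z = 1.7406 + -0.1600i, |z|^2 = 3.0554
Iter 4: z = 2.6487 + -1.6770i, |z|^2 = 9.8276
Escaped at iteration 4

Answer: 4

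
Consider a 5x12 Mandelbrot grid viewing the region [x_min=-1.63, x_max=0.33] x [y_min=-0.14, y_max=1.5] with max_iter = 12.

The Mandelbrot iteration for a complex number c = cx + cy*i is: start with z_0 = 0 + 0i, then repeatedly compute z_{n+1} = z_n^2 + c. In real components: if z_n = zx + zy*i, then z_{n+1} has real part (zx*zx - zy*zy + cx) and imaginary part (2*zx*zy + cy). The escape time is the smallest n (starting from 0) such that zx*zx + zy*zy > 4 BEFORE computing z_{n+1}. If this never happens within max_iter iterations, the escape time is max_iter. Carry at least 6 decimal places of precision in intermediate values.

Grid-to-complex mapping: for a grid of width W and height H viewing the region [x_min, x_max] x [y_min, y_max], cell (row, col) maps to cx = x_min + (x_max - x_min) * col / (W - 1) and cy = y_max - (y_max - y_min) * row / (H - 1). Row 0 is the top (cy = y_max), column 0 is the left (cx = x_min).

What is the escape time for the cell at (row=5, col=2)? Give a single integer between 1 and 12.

Answer: 5

Derivation:
z_0 = 0 + 0i, c = -0.6500 + 0.7545i
Iter 1: z = -0.6500 + 0.7545i, |z|^2 = 0.9918
Iter 2: z = -0.7968 + -0.2264i, |z|^2 = 0.6862
Iter 3: z = -0.0663 + 1.1153i, |z|^2 = 1.2483
Iter 4: z = -1.8895 + 0.6067i, |z|^2 = 3.9382
Iter 5: z = 2.5521 + -1.5381i, |z|^2 = 8.8790
Escaped at iteration 5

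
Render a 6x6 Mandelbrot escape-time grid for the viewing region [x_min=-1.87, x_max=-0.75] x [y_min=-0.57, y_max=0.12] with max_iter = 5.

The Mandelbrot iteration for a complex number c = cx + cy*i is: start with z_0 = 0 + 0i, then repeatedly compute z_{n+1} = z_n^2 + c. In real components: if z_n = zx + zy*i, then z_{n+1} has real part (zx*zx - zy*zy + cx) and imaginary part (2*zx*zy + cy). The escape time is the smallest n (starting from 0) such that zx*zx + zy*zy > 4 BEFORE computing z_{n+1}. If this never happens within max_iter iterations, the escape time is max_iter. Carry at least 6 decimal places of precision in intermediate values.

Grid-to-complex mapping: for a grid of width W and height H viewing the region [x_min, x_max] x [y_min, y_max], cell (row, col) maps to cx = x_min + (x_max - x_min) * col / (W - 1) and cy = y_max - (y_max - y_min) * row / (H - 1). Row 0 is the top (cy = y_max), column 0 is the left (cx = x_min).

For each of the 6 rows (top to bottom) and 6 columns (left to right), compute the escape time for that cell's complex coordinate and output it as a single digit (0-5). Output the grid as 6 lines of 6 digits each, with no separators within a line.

Answer: 455555
555555
455555
345555
334555
233455

Derivation:
(row=0, col=0): c = -1.8700 + 0.1200i → escape time 4
(row=0, col=1): c = -1.6460 + 0.1200i → escape time 5
(row=0, col=2): c = -1.4220 + 0.1200i → escape time 5
(row=0, col=3): c = -1.1980 + 0.1200i → escape time 5
(row=0, col=4): c = -0.9740 + 0.1200i → escape time 5
(row=0, col=5): c = -0.7500 + 0.1200i → escape time 5
(row=1, col=0): c = -1.8700 + -0.0180i → escape time 5
(row=1, col=1): c = -1.6460 + -0.0180i → escape time 5
(row=1, col=2): c = -1.4220 + -0.0180i → escape time 5
(row=1, col=3): c = -1.1980 + -0.0180i → escape time 5
(row=1, col=4): c = -0.9740 + -0.0180i → escape time 5
(row=1, col=5): c = -0.7500 + -0.0180i → escape time 5
(row=2, col=0): c = -1.8700 + -0.1560i → escape time 4
(row=2, col=1): c = -1.6460 + -0.1560i → escape time 5
(row=2, col=2): c = -1.4220 + -0.1560i → escape time 5
(row=2, col=3): c = -1.1980 + -0.1560i → escape time 5
(row=2, col=4): c = -0.9740 + -0.1560i → escape time 5
(row=2, col=5): c = -0.7500 + -0.1560i → escape time 5
(row=3, col=0): c = -1.8700 + -0.2940i → escape time 3
(row=3, col=1): c = -1.6460 + -0.2940i → escape time 4
(row=3, col=2): c = -1.4220 + -0.2940i → escape time 5
(row=3, col=3): c = -1.1980 + -0.2940i → escape time 5
(row=3, col=4): c = -0.9740 + -0.2940i → escape time 5
(row=3, col=5): c = -0.7500 + -0.2940i → escape time 5
(row=4, col=0): c = -1.8700 + -0.4320i → escape time 3
(row=4, col=1): c = -1.6460 + -0.4320i → escape time 3
(row=4, col=2): c = -1.4220 + -0.4320i → escape time 4
(row=4, col=3): c = -1.1980 + -0.4320i → escape time 5
(row=4, col=4): c = -0.9740 + -0.4320i → escape time 5
(row=4, col=5): c = -0.7500 + -0.4320i → escape time 5
(row=5, col=0): c = -1.8700 + -0.5700i → escape time 2
(row=5, col=1): c = -1.6460 + -0.5700i → escape time 3
(row=5, col=2): c = -1.4220 + -0.5700i → escape time 3
(row=5, col=3): c = -1.1980 + -0.5700i → escape time 4
(row=5, col=4): c = -0.9740 + -0.5700i → escape time 5
(row=5, col=5): c = -0.7500 + -0.5700i → escape time 5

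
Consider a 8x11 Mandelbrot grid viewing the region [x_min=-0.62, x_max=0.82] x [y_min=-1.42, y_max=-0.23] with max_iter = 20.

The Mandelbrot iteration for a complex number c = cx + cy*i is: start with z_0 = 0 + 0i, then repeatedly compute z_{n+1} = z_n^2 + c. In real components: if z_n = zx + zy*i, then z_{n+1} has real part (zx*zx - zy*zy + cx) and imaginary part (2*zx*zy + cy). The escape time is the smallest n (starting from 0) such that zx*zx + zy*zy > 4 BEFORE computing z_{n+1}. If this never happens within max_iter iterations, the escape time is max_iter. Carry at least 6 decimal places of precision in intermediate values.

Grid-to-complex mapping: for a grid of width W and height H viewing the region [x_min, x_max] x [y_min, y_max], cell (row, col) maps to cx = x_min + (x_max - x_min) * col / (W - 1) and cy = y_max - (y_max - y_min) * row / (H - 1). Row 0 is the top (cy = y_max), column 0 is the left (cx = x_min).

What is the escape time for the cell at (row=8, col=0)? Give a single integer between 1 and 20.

Answer: 3

Derivation:
z_0 = 0 + 0i, c = -0.6200 + -1.1820i
Iter 1: z = -0.6200 + -1.1820i, |z|^2 = 1.7815
Iter 2: z = -1.6327 + 0.2837i, |z|^2 = 2.7463
Iter 3: z = 1.9653 + -2.1083i, |z|^2 = 8.3076
Escaped at iteration 3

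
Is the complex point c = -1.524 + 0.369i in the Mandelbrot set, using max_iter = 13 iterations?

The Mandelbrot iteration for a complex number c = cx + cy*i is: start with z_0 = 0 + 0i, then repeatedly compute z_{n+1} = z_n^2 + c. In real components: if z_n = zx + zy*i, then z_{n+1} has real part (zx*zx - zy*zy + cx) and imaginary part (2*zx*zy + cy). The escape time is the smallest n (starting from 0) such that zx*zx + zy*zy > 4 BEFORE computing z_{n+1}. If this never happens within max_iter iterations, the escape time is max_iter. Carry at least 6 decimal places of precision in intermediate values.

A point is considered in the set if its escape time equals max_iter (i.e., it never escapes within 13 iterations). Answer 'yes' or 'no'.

Answer: no

Derivation:
z_0 = 0 + 0i, c = -1.5240 + 0.3690i
Iter 1: z = -1.5240 + 0.3690i, |z|^2 = 2.4587
Iter 2: z = 0.6624 + -0.7557i, |z|^2 = 1.0099
Iter 3: z = -1.6563 + -0.6322i, |z|^2 = 3.1430
Iter 4: z = 0.8197 + 2.4632i, |z|^2 = 6.7392
Escaped at iteration 4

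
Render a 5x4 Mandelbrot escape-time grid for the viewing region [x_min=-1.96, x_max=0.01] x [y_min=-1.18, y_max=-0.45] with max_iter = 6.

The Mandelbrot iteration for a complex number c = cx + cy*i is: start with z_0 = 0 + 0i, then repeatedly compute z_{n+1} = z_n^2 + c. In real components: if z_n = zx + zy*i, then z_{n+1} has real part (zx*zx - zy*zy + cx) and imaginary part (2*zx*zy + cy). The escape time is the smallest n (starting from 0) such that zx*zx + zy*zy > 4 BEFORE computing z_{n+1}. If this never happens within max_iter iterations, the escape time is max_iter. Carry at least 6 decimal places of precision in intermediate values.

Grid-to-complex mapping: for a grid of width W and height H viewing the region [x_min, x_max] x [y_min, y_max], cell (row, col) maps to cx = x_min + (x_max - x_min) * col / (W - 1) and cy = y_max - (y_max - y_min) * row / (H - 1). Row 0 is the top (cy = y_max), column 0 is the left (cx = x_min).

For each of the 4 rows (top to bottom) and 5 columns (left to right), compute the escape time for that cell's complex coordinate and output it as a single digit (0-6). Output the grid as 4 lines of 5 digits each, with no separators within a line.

(row=0, col=0): c = -1.9600 + -0.4500i → escape time 1
(row=0, col=1): c = -1.4675 + -0.4500i → escape time 3
(row=0, col=2): c = -0.9750 + -0.4500i → escape time 5
(row=0, col=3): c = -0.4825 + -0.4500i → escape time 6
(row=0, col=4): c = 0.0100 + -0.4500i → escape time 6
(row=1, col=0): c = -1.9600 + -0.6933i → escape time 1
(row=1, col=1): c = -1.4675 + -0.6933i → escape time 3
(row=1, col=2): c = -0.9750 + -0.6933i → escape time 4
(row=1, col=3): c = -0.4825 + -0.6933i → escape time 6
(row=1, col=4): c = 0.0100 + -0.6933i → escape time 6
(row=2, col=0): c = -1.9600 + -0.9367i → escape time 1
(row=2, col=1): c = -1.4675 + -0.9367i → escape time 3
(row=2, col=2): c = -0.9750 + -0.9367i → escape time 3
(row=2, col=3): c = -0.4825 + -0.9367i → escape time 4
(row=2, col=4): c = 0.0100 + -0.9367i → escape time 6
(row=3, col=0): c = -1.9600 + -1.1800i → escape time 1
(row=3, col=1): c = -1.4675 + -1.1800i → escape time 2
(row=3, col=2): c = -0.9750 + -1.1800i → escape time 3
(row=3, col=3): c = -0.4825 + -1.1800i → escape time 3
(row=3, col=4): c = 0.0100 + -1.1800i → escape time 3

Answer: 13566
13466
13346
12333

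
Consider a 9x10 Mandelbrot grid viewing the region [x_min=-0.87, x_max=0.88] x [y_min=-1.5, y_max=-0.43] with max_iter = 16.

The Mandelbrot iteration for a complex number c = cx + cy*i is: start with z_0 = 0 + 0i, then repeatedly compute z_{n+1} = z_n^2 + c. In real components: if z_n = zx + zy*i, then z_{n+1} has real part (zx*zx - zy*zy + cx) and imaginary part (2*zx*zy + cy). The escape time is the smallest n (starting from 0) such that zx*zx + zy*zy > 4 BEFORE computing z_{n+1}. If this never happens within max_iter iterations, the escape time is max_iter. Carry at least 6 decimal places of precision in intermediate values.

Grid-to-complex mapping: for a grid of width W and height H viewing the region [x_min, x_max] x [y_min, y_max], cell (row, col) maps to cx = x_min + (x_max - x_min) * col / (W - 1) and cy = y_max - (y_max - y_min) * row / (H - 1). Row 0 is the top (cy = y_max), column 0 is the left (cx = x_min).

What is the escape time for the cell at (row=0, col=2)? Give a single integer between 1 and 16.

Answer: 16

Derivation:
z_0 = 0 + 0i, c = -0.4325 + -0.4300i
Iter 1: z = -0.4325 + -0.4300i, |z|^2 = 0.3720
Iter 2: z = -0.4303 + -0.0580i, |z|^2 = 0.1886
Iter 3: z = -0.2507 + -0.3800i, |z|^2 = 0.2073
Iter 4: z = -0.5141 + -0.2395i, |z|^2 = 0.3216
Iter 5: z = -0.2256 + -0.1838i, |z|^2 = 0.0847
Iter 6: z = -0.4154 + -0.3471i, |z|^2 = 0.2930
Iter 7: z = -0.3804 + -0.1416i, |z|^2 = 0.1648
Iter 8: z = -0.3078 + -0.3222i, |z|^2 = 0.1986
Iter 9: z = -0.4416 + -0.2316i, |z|^2 = 0.2486
Iter 10: z = -0.2912 + -0.2255i, |z|^2 = 0.1356
Iter 11: z = -0.3986 + -0.2987i, |z|^2 = 0.2481
Iter 12: z = -0.3629 + -0.1919i, |z|^2 = 0.1685
Iter 13: z = -0.3376 + -0.2907i, |z|^2 = 0.1985
Iter 14: z = -0.4030 + -0.2337i, |z|^2 = 0.2170
Iter 15: z = -0.3247 + -0.2417i, |z|^2 = 0.1638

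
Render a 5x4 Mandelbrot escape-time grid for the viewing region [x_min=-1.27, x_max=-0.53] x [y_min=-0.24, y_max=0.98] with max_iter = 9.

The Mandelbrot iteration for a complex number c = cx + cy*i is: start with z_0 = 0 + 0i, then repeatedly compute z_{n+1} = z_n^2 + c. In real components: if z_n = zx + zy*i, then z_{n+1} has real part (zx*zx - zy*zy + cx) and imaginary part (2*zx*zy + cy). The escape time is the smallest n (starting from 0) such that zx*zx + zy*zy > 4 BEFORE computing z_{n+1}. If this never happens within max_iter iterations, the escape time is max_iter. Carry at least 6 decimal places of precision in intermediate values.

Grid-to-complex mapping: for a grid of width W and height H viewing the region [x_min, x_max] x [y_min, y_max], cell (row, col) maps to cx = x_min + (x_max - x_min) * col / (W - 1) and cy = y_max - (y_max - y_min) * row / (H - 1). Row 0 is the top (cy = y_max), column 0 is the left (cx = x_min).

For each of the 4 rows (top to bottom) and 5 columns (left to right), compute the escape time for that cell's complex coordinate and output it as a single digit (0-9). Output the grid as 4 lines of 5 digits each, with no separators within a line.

Answer: 33334
34569
99999
99999

Derivation:
(row=0, col=0): c = -1.2700 + 0.9800i → escape time 3
(row=0, col=1): c = -1.0850 + 0.9800i → escape time 3
(row=0, col=2): c = -0.9000 + 0.9800i → escape time 3
(row=0, col=3): c = -0.7150 + 0.9800i → escape time 3
(row=0, col=4): c = -0.5300 + 0.9800i → escape time 4
(row=1, col=0): c = -1.2700 + 0.5733i → escape time 3
(row=1, col=1): c = -1.0850 + 0.5733i → escape time 4
(row=1, col=2): c = -0.9000 + 0.5733i → escape time 5
(row=1, col=3): c = -0.7150 + 0.5733i → escape time 6
(row=1, col=4): c = -0.5300 + 0.5733i → escape time 9
(row=2, col=0): c = -1.2700 + 0.1667i → escape time 9
(row=2, col=1): c = -1.0850 + 0.1667i → escape time 9
(row=2, col=2): c = -0.9000 + 0.1667i → escape time 9
(row=2, col=3): c = -0.7150 + 0.1667i → escape time 9
(row=2, col=4): c = -0.5300 + 0.1667i → escape time 9
(row=3, col=0): c = -1.2700 + -0.2400i → escape time 9
(row=3, col=1): c = -1.0850 + -0.2400i → escape time 9
(row=3, col=2): c = -0.9000 + -0.2400i → escape time 9
(row=3, col=3): c = -0.7150 + -0.2400i → escape time 9
(row=3, col=4): c = -0.5300 + -0.2400i → escape time 9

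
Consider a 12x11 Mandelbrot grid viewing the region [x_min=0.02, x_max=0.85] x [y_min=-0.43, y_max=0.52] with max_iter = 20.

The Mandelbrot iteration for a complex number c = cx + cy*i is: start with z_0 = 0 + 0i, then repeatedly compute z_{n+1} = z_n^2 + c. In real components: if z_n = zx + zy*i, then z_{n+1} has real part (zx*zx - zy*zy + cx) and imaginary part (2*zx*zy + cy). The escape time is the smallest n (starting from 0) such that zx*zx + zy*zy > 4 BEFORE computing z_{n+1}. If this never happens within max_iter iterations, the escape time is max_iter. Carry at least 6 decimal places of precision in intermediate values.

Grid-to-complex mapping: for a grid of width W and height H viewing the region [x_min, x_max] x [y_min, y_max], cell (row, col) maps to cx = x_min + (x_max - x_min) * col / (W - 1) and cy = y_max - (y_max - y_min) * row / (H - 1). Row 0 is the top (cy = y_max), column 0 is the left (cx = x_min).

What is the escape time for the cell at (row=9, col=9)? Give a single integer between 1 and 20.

Answer: 3

Derivation:
z_0 = 0 + 0i, c = 0.6991 + -0.3350i
Iter 1: z = 0.6991 + -0.3350i, |z|^2 = 0.6010
Iter 2: z = 1.0756 + -0.8034i, |z|^2 = 1.8023
Iter 3: z = 1.2106 + -2.0632i, |z|^2 = 5.7224
Escaped at iteration 3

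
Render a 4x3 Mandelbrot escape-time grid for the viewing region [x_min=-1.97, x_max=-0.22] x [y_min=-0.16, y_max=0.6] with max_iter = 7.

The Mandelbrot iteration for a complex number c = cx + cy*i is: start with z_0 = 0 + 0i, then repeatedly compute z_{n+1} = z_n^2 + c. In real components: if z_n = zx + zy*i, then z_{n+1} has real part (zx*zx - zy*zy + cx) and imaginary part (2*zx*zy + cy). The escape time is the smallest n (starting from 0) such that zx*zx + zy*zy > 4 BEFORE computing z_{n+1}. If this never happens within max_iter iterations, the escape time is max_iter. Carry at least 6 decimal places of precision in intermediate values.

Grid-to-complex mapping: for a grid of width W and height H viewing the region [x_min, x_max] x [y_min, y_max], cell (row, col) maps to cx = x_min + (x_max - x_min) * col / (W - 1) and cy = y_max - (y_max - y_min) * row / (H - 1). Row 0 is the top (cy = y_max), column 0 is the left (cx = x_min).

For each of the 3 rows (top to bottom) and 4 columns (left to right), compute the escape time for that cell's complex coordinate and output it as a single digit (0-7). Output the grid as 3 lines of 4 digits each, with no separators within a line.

Answer: 1357
3677
3777

Derivation:
(row=0, col=0): c = -1.9700 + 0.6000i → escape time 1
(row=0, col=1): c = -1.3867 + 0.6000i → escape time 3
(row=0, col=2): c = -0.8033 + 0.6000i → escape time 5
(row=0, col=3): c = -0.2200 + 0.6000i → escape time 7
(row=1, col=0): c = -1.9700 + 0.2200i → escape time 3
(row=1, col=1): c = -1.3867 + 0.2200i → escape time 6
(row=1, col=2): c = -0.8033 + 0.2200i → escape time 7
(row=1, col=3): c = -0.2200 + 0.2200i → escape time 7
(row=2, col=0): c = -1.9700 + -0.1600i → escape time 3
(row=2, col=1): c = -1.3867 + -0.1600i → escape time 7
(row=2, col=2): c = -0.8033 + -0.1600i → escape time 7
(row=2, col=3): c = -0.2200 + -0.1600i → escape time 7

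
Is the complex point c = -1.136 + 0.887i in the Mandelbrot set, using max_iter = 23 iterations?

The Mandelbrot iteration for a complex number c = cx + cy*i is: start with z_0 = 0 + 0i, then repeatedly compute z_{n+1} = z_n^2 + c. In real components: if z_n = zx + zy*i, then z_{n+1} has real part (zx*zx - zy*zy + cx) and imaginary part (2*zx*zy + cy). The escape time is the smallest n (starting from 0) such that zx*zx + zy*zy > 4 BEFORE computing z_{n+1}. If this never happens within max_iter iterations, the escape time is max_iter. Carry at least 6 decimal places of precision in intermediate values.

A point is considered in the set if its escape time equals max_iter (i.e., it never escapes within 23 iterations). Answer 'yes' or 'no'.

Answer: no

Derivation:
z_0 = 0 + 0i, c = -1.1360 + 0.8870i
Iter 1: z = -1.1360 + 0.8870i, |z|^2 = 2.0773
Iter 2: z = -0.6323 + -1.1283i, |z|^2 = 1.6727
Iter 3: z = -2.0092 + 2.3137i, |z|^2 = 9.3903
Escaped at iteration 3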